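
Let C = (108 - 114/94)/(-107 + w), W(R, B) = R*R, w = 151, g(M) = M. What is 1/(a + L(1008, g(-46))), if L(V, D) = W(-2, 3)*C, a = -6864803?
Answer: -517/3549098132 ≈ -1.4567e-7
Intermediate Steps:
W(R, B) = R**2
C = 5019/2068 (C = (108 - 114/94)/(-107 + 151) = (108 - 114*1/94)/44 = (108 - 57/47)*(1/44) = (5019/47)*(1/44) = 5019/2068 ≈ 2.4270)
L(V, D) = 5019/517 (L(V, D) = (-2)**2*(5019/2068) = 4*(5019/2068) = 5019/517)
1/(a + L(1008, g(-46))) = 1/(-6864803 + 5019/517) = 1/(-3549098132/517) = -517/3549098132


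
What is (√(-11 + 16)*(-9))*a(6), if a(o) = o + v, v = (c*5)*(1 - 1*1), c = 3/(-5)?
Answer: -54*√5 ≈ -120.75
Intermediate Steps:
c = -⅗ (c = 3*(-⅕) = -⅗ ≈ -0.60000)
v = 0 (v = (-⅗*5)*(1 - 1*1) = -3*(1 - 1) = -3*0 = 0)
a(o) = o (a(o) = o + 0 = o)
(√(-11 + 16)*(-9))*a(6) = (√(-11 + 16)*(-9))*6 = (√5*(-9))*6 = -9*√5*6 = -54*√5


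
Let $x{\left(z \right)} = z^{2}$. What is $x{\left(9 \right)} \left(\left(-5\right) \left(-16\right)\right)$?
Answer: $6480$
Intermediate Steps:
$x{\left(9 \right)} \left(\left(-5\right) \left(-16\right)\right) = 9^{2} \left(\left(-5\right) \left(-16\right)\right) = 81 \cdot 80 = 6480$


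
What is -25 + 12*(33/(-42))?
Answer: -241/7 ≈ -34.429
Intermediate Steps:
-25 + 12*(33/(-42)) = -25 + 12*(33*(-1/42)) = -25 + 12*(-11/14) = -25 - 66/7 = -241/7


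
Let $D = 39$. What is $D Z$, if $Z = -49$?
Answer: $-1911$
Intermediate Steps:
$D Z = 39 \left(-49\right) = -1911$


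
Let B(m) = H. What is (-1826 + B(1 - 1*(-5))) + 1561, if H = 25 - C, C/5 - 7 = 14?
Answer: -345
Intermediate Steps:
C = 105 (C = 35 + 5*14 = 35 + 70 = 105)
H = -80 (H = 25 - 1*105 = 25 - 105 = -80)
B(m) = -80
(-1826 + B(1 - 1*(-5))) + 1561 = (-1826 - 80) + 1561 = -1906 + 1561 = -345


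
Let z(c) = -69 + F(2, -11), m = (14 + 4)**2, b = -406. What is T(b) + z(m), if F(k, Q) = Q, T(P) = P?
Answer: -486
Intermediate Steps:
m = 324 (m = 18**2 = 324)
z(c) = -80 (z(c) = -69 - 11 = -80)
T(b) + z(m) = -406 - 80 = -486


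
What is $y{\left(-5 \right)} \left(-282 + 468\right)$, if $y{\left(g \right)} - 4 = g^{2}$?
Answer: $5394$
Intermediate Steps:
$y{\left(g \right)} = 4 + g^{2}$
$y{\left(-5 \right)} \left(-282 + 468\right) = \left(4 + \left(-5\right)^{2}\right) \left(-282 + 468\right) = \left(4 + 25\right) 186 = 29 \cdot 186 = 5394$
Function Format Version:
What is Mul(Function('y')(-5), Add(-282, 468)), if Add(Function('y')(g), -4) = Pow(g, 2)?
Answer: 5394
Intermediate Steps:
Function('y')(g) = Add(4, Pow(g, 2))
Mul(Function('y')(-5), Add(-282, 468)) = Mul(Add(4, Pow(-5, 2)), Add(-282, 468)) = Mul(Add(4, 25), 186) = Mul(29, 186) = 5394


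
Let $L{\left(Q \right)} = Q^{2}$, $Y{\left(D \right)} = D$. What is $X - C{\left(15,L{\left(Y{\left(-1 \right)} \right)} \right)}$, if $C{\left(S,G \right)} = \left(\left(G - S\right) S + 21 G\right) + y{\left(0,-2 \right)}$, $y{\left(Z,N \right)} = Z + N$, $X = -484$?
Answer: $-293$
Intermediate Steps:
$y{\left(Z,N \right)} = N + Z$
$C{\left(S,G \right)} = -2 + 21 G + S \left(G - S\right)$ ($C{\left(S,G \right)} = \left(\left(G - S\right) S + 21 G\right) + \left(-2 + 0\right) = \left(S \left(G - S\right) + 21 G\right) - 2 = \left(21 G + S \left(G - S\right)\right) - 2 = -2 + 21 G + S \left(G - S\right)$)
$X - C{\left(15,L{\left(Y{\left(-1 \right)} \right)} \right)} = -484 - \left(-2 - 15^{2} + 21 \left(-1\right)^{2} + \left(-1\right)^{2} \cdot 15\right) = -484 - \left(-2 - 225 + 21 \cdot 1 + 1 \cdot 15\right) = -484 - \left(-2 - 225 + 21 + 15\right) = -484 - -191 = -484 + 191 = -293$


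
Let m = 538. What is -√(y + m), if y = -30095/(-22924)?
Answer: -√70853539317/11462 ≈ -23.223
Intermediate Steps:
y = 30095/22924 (y = -30095*(-1/22924) = 30095/22924 ≈ 1.3128)
-√(y + m) = -√(30095/22924 + 538) = -√(12363207/22924) = -√70853539317/11462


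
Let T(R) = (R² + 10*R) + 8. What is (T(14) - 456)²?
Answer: 12544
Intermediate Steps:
T(R) = 8 + R² + 10*R
(T(14) - 456)² = ((8 + 14² + 10*14) - 456)² = ((8 + 196 + 140) - 456)² = (344 - 456)² = (-112)² = 12544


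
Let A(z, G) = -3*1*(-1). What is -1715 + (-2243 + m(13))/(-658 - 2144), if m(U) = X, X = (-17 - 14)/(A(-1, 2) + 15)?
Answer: -86457335/50436 ≈ -1714.2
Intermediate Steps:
A(z, G) = 3 (A(z, G) = -3*(-1) = 3)
X = -31/18 (X = (-17 - 14)/(3 + 15) = -31/18 ≈ -1.7222)
m(U) = -31/18
-1715 + (-2243 + m(13))/(-658 - 2144) = -1715 + (-2243 - 31/18)/(-658 - 2144) = -1715 - 40405/18/(-2802) = -1715 - 40405/18*(-1/2802) = -1715 + 40405/50436 = -86457335/50436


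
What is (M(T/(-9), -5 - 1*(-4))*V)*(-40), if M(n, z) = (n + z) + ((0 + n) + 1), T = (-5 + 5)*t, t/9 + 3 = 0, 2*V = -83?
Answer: 0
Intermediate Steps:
V = -83/2 (V = (½)*(-83) = -83/2 ≈ -41.500)
t = -27 (t = -27 + 9*0 = -27 + 0 = -27)
T = 0 (T = (-5 + 5)*(-27) = 0*(-27) = 0)
M(n, z) = 1 + z + 2*n (M(n, z) = (n + z) + (n + 1) = (n + z) + (1 + n) = 1 + z + 2*n)
(M(T/(-9), -5 - 1*(-4))*V)*(-40) = ((1 + (-5 - 1*(-4)) + 2*(0/(-9)))*(-83/2))*(-40) = ((1 + (-5 + 4) + 2*(0*(-⅑)))*(-83/2))*(-40) = ((1 - 1 + 2*0)*(-83/2))*(-40) = ((1 - 1 + 0)*(-83/2))*(-40) = (0*(-83/2))*(-40) = 0*(-40) = 0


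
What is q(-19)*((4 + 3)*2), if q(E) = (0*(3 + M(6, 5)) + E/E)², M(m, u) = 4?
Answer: 14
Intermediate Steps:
q(E) = 1 (q(E) = (0*(3 + 4) + E/E)² = (0*7 + 1)² = (0 + 1)² = 1² = 1)
q(-19)*((4 + 3)*2) = 1*((4 + 3)*2) = 1*(7*2) = 1*14 = 14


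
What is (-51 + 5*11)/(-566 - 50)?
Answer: -1/154 ≈ -0.0064935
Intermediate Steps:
(-51 + 5*11)/(-566 - 50) = (-51 + 55)/(-616) = -1/616*4 = -1/154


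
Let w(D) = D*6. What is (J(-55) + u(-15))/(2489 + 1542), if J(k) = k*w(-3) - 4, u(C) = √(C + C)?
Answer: 34/139 + I*√30/4031 ≈ 0.2446 + 0.0013588*I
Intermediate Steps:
w(D) = 6*D
u(C) = √2*√C (u(C) = √(2*C) = √2*√C)
J(k) = -4 - 18*k (J(k) = k*(6*(-3)) - 4 = k*(-18) - 4 = -18*k - 4 = -4 - 18*k)
(J(-55) + u(-15))/(2489 + 1542) = ((-4 - 18*(-55)) + √2*√(-15))/(2489 + 1542) = ((-4 + 990) + √2*(I*√15))/4031 = (986 + I*√30)*(1/4031) = 34/139 + I*√30/4031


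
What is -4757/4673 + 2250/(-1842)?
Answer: -3212774/1434611 ≈ -2.2395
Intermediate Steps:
-4757/4673 + 2250/(-1842) = -4757*1/4673 + 2250*(-1/1842) = -4757/4673 - 375/307 = -3212774/1434611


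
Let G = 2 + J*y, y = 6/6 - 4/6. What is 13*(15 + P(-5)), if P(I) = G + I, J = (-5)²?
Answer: 793/3 ≈ 264.33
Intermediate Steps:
y = ⅓ (y = 6*(⅙) - 4*⅙ = 1 - ⅔ = ⅓ ≈ 0.33333)
J = 25
G = 31/3 (G = 2 + 25*(⅓) = 2 + 25/3 = 31/3 ≈ 10.333)
P(I) = 31/3 + I
13*(15 + P(-5)) = 13*(15 + (31/3 - 5)) = 13*(15 + 16/3) = 13*(61/3) = 793/3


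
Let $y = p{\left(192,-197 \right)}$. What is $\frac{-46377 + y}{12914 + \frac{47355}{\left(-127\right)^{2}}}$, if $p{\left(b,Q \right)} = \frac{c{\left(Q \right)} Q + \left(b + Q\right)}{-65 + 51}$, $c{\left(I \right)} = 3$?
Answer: $- \frac{5231295989}{1458360827} \approx -3.5871$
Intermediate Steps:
$p{\left(b,Q \right)} = - \frac{2 Q}{7} - \frac{b}{14}$ ($p{\left(b,Q \right)} = \frac{3 Q + \left(b + Q\right)}{-65 + 51} = \frac{3 Q + \left(Q + b\right)}{-14} = \left(b + 4 Q\right) \left(- \frac{1}{14}\right) = - \frac{2 Q}{7} - \frac{b}{14}$)
$y = \frac{298}{7}$ ($y = \left(- \frac{2}{7}\right) \left(-197\right) - \frac{96}{7} = \frac{394}{7} - \frac{96}{7} = \frac{298}{7} \approx 42.571$)
$\frac{-46377 + y}{12914 + \frac{47355}{\left(-127\right)^{2}}} = \frac{-46377 + \frac{298}{7}}{12914 + \frac{47355}{\left(-127\right)^{2}}} = - \frac{324341}{7 \left(12914 + \frac{47355}{16129}\right)} = - \frac{324341}{7 \cdot \frac{208337261}{16129}} = \left(- \frac{324341}{7}\right) \frac{16129}{208337261} = - \frac{5231295989}{1458360827}$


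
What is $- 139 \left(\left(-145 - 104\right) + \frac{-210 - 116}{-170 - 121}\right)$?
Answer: $\frac{10026487}{291} \approx 34455.0$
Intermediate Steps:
$- 139 \left(\left(-145 - 104\right) + \frac{-210 - 116}{-170 - 121}\right) = - 139 \left(\left(-145 - 104\right) - \frac{326}{-291}\right) = - 139 \left(-249 - - \frac{326}{291}\right) = - 139 \left(-249 + \frac{326}{291}\right) = \left(-139\right) \left(- \frac{72133}{291}\right) = \frac{10026487}{291}$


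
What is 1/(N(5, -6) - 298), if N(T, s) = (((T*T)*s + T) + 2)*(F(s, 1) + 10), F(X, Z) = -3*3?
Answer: -1/441 ≈ -0.0022676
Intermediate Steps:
F(X, Z) = -9
N(T, s) = 2 + T + s*T² (N(T, s) = (((T*T)*s + T) + 2)*(-9 + 10) = ((T²*s + T) + 2)*1 = ((s*T² + T) + 2)*1 = ((T + s*T²) + 2)*1 = (2 + T + s*T²)*1 = 2 + T + s*T²)
1/(N(5, -6) - 298) = 1/((2 + 5 - 6*5²) - 298) = 1/((2 + 5 - 6*25) - 298) = 1/((2 + 5 - 150) - 298) = 1/(-143 - 298) = 1/(-441) = -1/441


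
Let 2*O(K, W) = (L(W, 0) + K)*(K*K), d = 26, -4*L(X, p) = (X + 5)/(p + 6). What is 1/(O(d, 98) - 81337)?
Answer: -12/887995 ≈ -1.3514e-5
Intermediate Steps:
L(X, p) = -(5 + X)/(4*(6 + p)) (L(X, p) = -(X + 5)/(4*(p + 6)) = -(5 + X)/(4*(6 + p)))
O(K, W) = K²*(-5/24 + K - W/24)/2 (O(K, W) = (((-5 - W)/(4*(6 + 0)) + K)*(K*K))/2 = (((¼)*(-5 - W)/6 + K)*K²)/2 = (((¼)*(⅙)*(-5 - W) + K)*K²)/2 = (((-5/24 - W/24) + K)*K²)/2 = ((-5/24 + K - W/24)*K²)/2 = (K²*(-5/24 + K - W/24))/2 = K²*(-5/24 + K - W/24)/2)
1/(O(d, 98) - 81337) = 1/((1/48)*26²*(-5 - 1*98 + 24*26) - 81337) = 1/((1/48)*676*(-5 - 98 + 624) - 81337) = 1/((1/48)*676*521 - 81337) = 1/(88049/12 - 81337) = 1/(-887995/12) = -12/887995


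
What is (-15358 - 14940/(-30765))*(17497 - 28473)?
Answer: 49389274816/293 ≈ 1.6856e+8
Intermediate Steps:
(-15358 - 14940/(-30765))*(17497 - 28473) = (-15358 - 14940*(-1/30765))*(-10976) = (-15358 + 996/2051)*(-10976) = -31498262/2051*(-10976) = 49389274816/293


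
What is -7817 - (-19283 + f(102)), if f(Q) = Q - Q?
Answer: 11466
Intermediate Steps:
f(Q) = 0
-7817 - (-19283 + f(102)) = -7817 - (-19283 + 0) = -7817 - 1*(-19283) = -7817 + 19283 = 11466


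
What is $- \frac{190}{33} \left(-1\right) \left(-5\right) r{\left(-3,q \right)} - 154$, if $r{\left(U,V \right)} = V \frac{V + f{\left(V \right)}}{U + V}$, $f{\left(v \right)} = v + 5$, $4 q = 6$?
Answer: $\frac{2518}{33} \approx 76.303$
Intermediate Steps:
$q = \frac{3}{2}$ ($q = \frac{1}{4} \cdot 6 = \frac{3}{2} \approx 1.5$)
$f{\left(v \right)} = 5 + v$
$r{\left(U,V \right)} = \frac{V \left(5 + 2 V\right)}{U + V}$ ($r{\left(U,V \right)} = V \frac{V + \left(5 + V\right)}{U + V} = V \frac{5 + 2 V}{U + V} = \frac{V \left(5 + 2 V\right)}{U + V}$)
$- \frac{190}{33} \left(-1\right) \left(-5\right) r{\left(-3,q \right)} - 154 = - \frac{190}{33} \left(-1\right) \left(-5\right) \frac{3 \left(5 + 2 \cdot \frac{3}{2}\right)}{2 \left(-3 + \frac{3}{2}\right)} - 154 = \left(-190\right) \frac{1}{33} \cdot 5 \frac{3 \left(5 + 3\right)}{2 \left(- \frac{3}{2}\right)} - 154 = - \frac{190 \cdot 5 \cdot \frac{3}{2} \left(- \frac{2}{3}\right) 8}{33} - 154 = - \frac{190 \cdot 5 \left(-8\right)}{33} - 154 = \left(- \frac{190}{33}\right) \left(-40\right) - 154 = \frac{7600}{33} - 154 = \frac{2518}{33}$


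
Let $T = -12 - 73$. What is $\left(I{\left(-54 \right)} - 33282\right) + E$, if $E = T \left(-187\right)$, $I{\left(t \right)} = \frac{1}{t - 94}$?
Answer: $- \frac{2573277}{148} \approx -17387.0$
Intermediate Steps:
$T = -85$
$I{\left(t \right)} = \frac{1}{-94 + t}$
$E = 15895$ ($E = \left(-85\right) \left(-187\right) = 15895$)
$\left(I{\left(-54 \right)} - 33282\right) + E = \left(\frac{1}{-94 - 54} - 33282\right) + 15895 = \left(\frac{1}{-148} - 33282\right) + 15895 = \left(- \frac{1}{148} - 33282\right) + 15895 = - \frac{4925737}{148} + 15895 = - \frac{2573277}{148}$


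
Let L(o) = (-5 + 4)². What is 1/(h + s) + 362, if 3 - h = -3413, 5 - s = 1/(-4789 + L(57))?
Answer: 5929473926/16379749 ≈ 362.00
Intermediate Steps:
L(o) = 1 (L(o) = (-1)² = 1)
s = 23941/4788 (s = 5 - 1/(-4789 + 1) = 5 - 1/(-4788) = 5 - 1*(-1/4788) = 5 + 1/4788 = 23941/4788 ≈ 5.0002)
h = 3416 (h = 3 - 1*(-3413) = 3 + 3413 = 3416)
1/(h + s) + 362 = 1/(3416 + 23941/4788) + 362 = 1/(16379749/4788) + 362 = 4788/16379749 + 362 = 5929473926/16379749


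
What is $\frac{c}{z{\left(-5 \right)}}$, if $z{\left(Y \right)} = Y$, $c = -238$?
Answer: $\frac{238}{5} \approx 47.6$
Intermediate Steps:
$\frac{c}{z{\left(-5 \right)}} = - \frac{238}{-5} = \left(-238\right) \left(- \frac{1}{5}\right) = \frac{238}{5}$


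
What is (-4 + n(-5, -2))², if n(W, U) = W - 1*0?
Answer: 81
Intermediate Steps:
n(W, U) = W (n(W, U) = W + 0 = W)
(-4 + n(-5, -2))² = (-4 - 5)² = (-9)² = 81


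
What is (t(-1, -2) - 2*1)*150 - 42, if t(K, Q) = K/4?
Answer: -759/2 ≈ -379.50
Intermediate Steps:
t(K, Q) = K/4 (t(K, Q) = K*(1/4) = K/4)
(t(-1, -2) - 2*1)*150 - 42 = ((1/4)*(-1) - 2*1)*150 - 42 = (-1/4 - 2)*150 - 42 = -9/4*150 - 42 = -675/2 - 42 = -759/2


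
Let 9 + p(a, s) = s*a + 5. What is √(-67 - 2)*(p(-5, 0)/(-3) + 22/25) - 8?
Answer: -8 + 166*I*√69/75 ≈ -8.0 + 18.385*I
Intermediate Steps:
p(a, s) = -4 + a*s (p(a, s) = -9 + (s*a + 5) = -9 + (a*s + 5) = -9 + (5 + a*s) = -4 + a*s)
√(-67 - 2)*(p(-5, 0)/(-3) + 22/25) - 8 = √(-67 - 2)*((-4 - 5*0)/(-3) + 22/25) - 8 = √(-69)*((-4 + 0)*(-⅓) + 22*(1/25)) - 8 = (I*√69)*(-4*(-⅓) + 22/25) - 8 = (I*√69)*(4/3 + 22/25) - 8 = (I*√69)*(166/75) - 8 = 166*I*√69/75 - 8 = -8 + 166*I*√69/75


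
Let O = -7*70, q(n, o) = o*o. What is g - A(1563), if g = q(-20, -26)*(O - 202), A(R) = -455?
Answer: -467337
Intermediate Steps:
q(n, o) = o²
O = -490
g = -467792 (g = (-26)²*(-490 - 202) = 676*(-692) = -467792)
g - A(1563) = -467792 - 1*(-455) = -467792 + 455 = -467337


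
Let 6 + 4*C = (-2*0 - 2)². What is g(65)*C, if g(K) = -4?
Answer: 2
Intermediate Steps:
C = -½ (C = -3/2 + (-2*0 - 2)²/4 = -3/2 + (0 - 2)²/4 = -3/2 + (¼)*(-2)² = -3/2 + (¼)*4 = -3/2 + 1 = -½ ≈ -0.50000)
g(65)*C = -4*(-½) = 2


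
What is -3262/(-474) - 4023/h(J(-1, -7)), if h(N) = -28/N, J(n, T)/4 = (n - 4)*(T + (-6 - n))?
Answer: 57218477/1659 ≈ 34490.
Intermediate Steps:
J(n, T) = 4*(-4 + n)*(-6 + T - n) (J(n, T) = 4*((n - 4)*(T + (-6 - n))) = 4*((-4 + n)*(-6 + T - n)) = 4*(-4 + n)*(-6 + T - n))
-3262/(-474) - 4023/h(J(-1, -7)) = -3262/(-474) - 4023/((-28/(96 - 16*(-7) - 8*(-1) - 4*(-1)² + 4*(-7)*(-1)))) = -3262*(-1/474) - 4023/((-28/(96 + 112 + 8 - 4*1 + 28))) = 1631/237 - 4023/((-28/(96 + 112 + 8 - 4 + 28))) = 1631/237 - 4023/((-28/240)) = 1631/237 - 4023/((-28*1/240)) = 1631/237 - 4023/(-7/60) = 1631/237 - 4023*(-60/7) = 1631/237 + 241380/7 = 57218477/1659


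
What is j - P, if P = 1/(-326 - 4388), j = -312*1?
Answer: -1470767/4714 ≈ -312.00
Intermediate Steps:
j = -312
P = -1/4714 (P = 1/(-4714) = -1/4714 ≈ -0.00021213)
j - P = -312 - 1*(-1/4714) = -312 + 1/4714 = -1470767/4714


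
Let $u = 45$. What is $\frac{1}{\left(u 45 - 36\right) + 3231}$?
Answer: $\frac{1}{5220} \approx 0.00019157$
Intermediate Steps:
$\frac{1}{\left(u 45 - 36\right) + 3231} = \frac{1}{\left(45 \cdot 45 - 36\right) + 3231} = \frac{1}{\left(2025 - 36\right) + 3231} = \frac{1}{1989 + 3231} = \frac{1}{5220}$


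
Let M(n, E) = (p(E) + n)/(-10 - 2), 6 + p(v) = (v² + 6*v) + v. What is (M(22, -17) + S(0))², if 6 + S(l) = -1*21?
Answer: 7225/4 ≈ 1806.3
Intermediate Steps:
S(l) = -27 (S(l) = -6 - 1*21 = -6 - 21 = -27)
p(v) = -6 + v² + 7*v (p(v) = -6 + ((v² + 6*v) + v) = -6 + (v² + 7*v) = -6 + v² + 7*v)
M(n, E) = ½ - 7*E/12 - n/12 - E²/12 (M(n, E) = ((-6 + E² + 7*E) + n)/(-10 - 2) = (-6 + n + E² + 7*E)/(-12) = (-6 + n + E² + 7*E)*(-1/12) = ½ - 7*E/12 - n/12 - E²/12)
(M(22, -17) + S(0))² = ((½ - 7/12*(-17) - 1/12*22 - 1/12*(-17)²) - 27)² = ((½ + 119/12 - 11/6 - 1/12*289) - 27)² = ((½ + 119/12 - 11/6 - 289/12) - 27)² = (-31/2 - 27)² = (-85/2)² = 7225/4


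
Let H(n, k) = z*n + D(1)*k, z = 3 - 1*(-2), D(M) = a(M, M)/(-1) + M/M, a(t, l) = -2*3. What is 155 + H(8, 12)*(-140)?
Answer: -17205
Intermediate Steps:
a(t, l) = -6
D(M) = 7 (D(M) = -6/(-1) + M/M = -6*(-1) + 1 = 6 + 1 = 7)
z = 5 (z = 3 + 2 = 5)
H(n, k) = 5*n + 7*k
155 + H(8, 12)*(-140) = 155 + (5*8 + 7*12)*(-140) = 155 + (40 + 84)*(-140) = 155 + 124*(-140) = 155 - 17360 = -17205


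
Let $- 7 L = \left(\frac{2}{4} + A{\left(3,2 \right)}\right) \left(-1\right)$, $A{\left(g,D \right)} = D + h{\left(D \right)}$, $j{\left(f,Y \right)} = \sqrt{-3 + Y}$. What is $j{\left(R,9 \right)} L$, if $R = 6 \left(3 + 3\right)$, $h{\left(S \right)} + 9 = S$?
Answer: $- \frac{9 \sqrt{6}}{14} \approx -1.5747$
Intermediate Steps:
$h{\left(S \right)} = -9 + S$
$R = 36$ ($R = 6 \cdot 6 = 36$)
$A{\left(g,D \right)} = -9 + 2 D$ ($A{\left(g,D \right)} = D + \left(-9 + D\right) = -9 + 2 D$)
$L = - \frac{9}{14}$ ($L = - \frac{\left(\frac{2}{4} + \left(-9 + 2 \cdot 2\right)\right) \left(-1\right)}{7} = - \frac{\left(2 \cdot \frac{1}{4} + \left(-9 + 4\right)\right) \left(-1\right)}{7} = - \frac{\left(\frac{1}{2} - 5\right) \left(-1\right)}{7} = - \frac{\left(- \frac{9}{2}\right) \left(-1\right)}{7} = \left(- \frac{1}{7}\right) \frac{9}{2} = - \frac{9}{14} \approx -0.64286$)
$j{\left(R,9 \right)} L = \sqrt{-3 + 9} \left(- \frac{9}{14}\right) = \sqrt{6} \left(- \frac{9}{14}\right) = - \frac{9 \sqrt{6}}{14}$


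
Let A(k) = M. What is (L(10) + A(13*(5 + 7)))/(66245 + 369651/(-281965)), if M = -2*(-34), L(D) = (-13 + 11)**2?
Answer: 10150740/9339200887 ≈ 0.0010869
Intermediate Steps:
L(D) = 4 (L(D) = (-2)**2 = 4)
M = 68
A(k) = 68
(L(10) + A(13*(5 + 7)))/(66245 + 369651/(-281965)) = (4 + 68)/(66245 + 369651/(-281965)) = 72/(66245 + 369651*(-1/281965)) = 72/(66245 - 369651/281965) = 72/(18678401774/281965) = 72*(281965/18678401774) = 10150740/9339200887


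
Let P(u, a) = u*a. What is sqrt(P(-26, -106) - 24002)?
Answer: I*sqrt(21246) ≈ 145.76*I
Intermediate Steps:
P(u, a) = a*u
sqrt(P(-26, -106) - 24002) = sqrt(-106*(-26) - 24002) = sqrt(2756 - 24002) = sqrt(-21246) = I*sqrt(21246)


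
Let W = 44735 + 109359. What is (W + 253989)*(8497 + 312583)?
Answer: 131027289640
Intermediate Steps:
W = 154094
(W + 253989)*(8497 + 312583) = (154094 + 253989)*(8497 + 312583) = 408083*321080 = 131027289640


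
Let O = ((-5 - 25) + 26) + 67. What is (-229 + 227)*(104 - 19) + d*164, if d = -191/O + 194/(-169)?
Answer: -9108154/10647 ≈ -855.47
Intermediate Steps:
O = 63 (O = (-30 + 26) + 67 = -4 + 67 = 63)
d = -44501/10647 (d = -191/63 + 194/(-169) = -191*1/63 + 194*(-1/169) = -191/63 - 194/169 = -44501/10647 ≈ -4.1797)
(-229 + 227)*(104 - 19) + d*164 = (-229 + 227)*(104 - 19) - 44501/10647*164 = -2*85 - 7298164/10647 = -170 - 7298164/10647 = -9108154/10647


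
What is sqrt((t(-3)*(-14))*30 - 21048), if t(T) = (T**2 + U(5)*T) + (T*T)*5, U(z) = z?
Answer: 2*I*sqrt(9357) ≈ 193.46*I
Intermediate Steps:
t(T) = 5*T + 6*T**2 (t(T) = (T**2 + 5*T) + (T*T)*5 = (T**2 + 5*T) + T**2*5 = (T**2 + 5*T) + 5*T**2 = 5*T + 6*T**2)
sqrt((t(-3)*(-14))*30 - 21048) = sqrt((-3*(5 + 6*(-3))*(-14))*30 - 21048) = sqrt((-3*(5 - 18)*(-14))*30 - 21048) = sqrt((-3*(-13)*(-14))*30 - 21048) = sqrt((39*(-14))*30 - 21048) = sqrt(-546*30 - 21048) = sqrt(-16380 - 21048) = sqrt(-37428) = 2*I*sqrt(9357)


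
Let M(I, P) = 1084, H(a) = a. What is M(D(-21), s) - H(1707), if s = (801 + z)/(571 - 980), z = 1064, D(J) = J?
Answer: -623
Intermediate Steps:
s = -1865/409 (s = (801 + 1064)/(571 - 980) = 1865/(-409) = 1865*(-1/409) = -1865/409 ≈ -4.5599)
M(D(-21), s) - H(1707) = 1084 - 1*1707 = 1084 - 1707 = -623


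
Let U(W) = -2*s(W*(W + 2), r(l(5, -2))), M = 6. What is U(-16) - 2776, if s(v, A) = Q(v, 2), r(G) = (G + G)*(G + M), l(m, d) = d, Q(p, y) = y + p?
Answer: -3228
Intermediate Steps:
Q(p, y) = p + y
r(G) = 2*G*(6 + G) (r(G) = (G + G)*(G + 6) = (2*G)*(6 + G) = 2*G*(6 + G))
s(v, A) = 2 + v (s(v, A) = v + 2 = 2 + v)
U(W) = -4 - 2*W*(2 + W) (U(W) = -2*(2 + W*(W + 2)) = -2*(2 + W*(2 + W)) = -4 - 2*W*(2 + W))
U(-16) - 2776 = (-4 - 2*(-16)*(2 - 16)) - 2776 = (-4 - 2*(-16)*(-14)) - 2776 = (-4 - 448) - 2776 = -452 - 2776 = -3228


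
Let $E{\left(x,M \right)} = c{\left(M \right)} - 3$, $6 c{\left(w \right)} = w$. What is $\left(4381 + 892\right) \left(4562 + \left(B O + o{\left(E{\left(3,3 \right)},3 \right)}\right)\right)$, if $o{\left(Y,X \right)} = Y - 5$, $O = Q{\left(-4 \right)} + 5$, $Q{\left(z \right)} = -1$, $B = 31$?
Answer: $\frac{49339461}{2} \approx 2.467 \cdot 10^{7}$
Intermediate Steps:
$c{\left(w \right)} = \frac{w}{6}$
$E{\left(x,M \right)} = -3 + \frac{M}{6}$ ($E{\left(x,M \right)} = \frac{M}{6} - 3 = -3 + \frac{M}{6}$)
$O = 4$ ($O = -1 + 5 = 4$)
$o{\left(Y,X \right)} = -5 + Y$
$\left(4381 + 892\right) \left(4562 + \left(B O + o{\left(E{\left(3,3 \right)},3 \right)}\right)\right) = \left(4381 + 892\right) \left(4562 + \left(31 \cdot 4 + \left(-5 + \left(-3 + \frac{1}{6} \cdot 3\right)\right)\right)\right) = 5273 \left(4562 + \left(124 + \left(-5 + \left(-3 + \frac{1}{2}\right)\right)\right)\right) = 5273 \left(4562 + \left(124 - \frac{15}{2}\right)\right) = 5273 \left(4562 + \frac{233}{2}\right) = 5273 \cdot \frac{9357}{2} = \frac{49339461}{2}$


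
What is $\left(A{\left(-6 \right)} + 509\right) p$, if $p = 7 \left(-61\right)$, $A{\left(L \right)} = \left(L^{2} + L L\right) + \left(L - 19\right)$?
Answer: $-237412$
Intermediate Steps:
$A{\left(L \right)} = -19 + L + 2 L^{2}$ ($A{\left(L \right)} = \left(L^{2} + L^{2}\right) + \left(-19 + L\right) = 2 L^{2} + \left(-19 + L\right) = -19 + L + 2 L^{2}$)
$p = -427$
$\left(A{\left(-6 \right)} + 509\right) p = \left(\left(-19 - 6 + 2 \left(-6\right)^{2}\right) + 509\right) \left(-427\right) = \left(\left(-19 - 6 + 2 \cdot 36\right) + 509\right) \left(-427\right) = \left(\left(-19 - 6 + 72\right) + 509\right) \left(-427\right) = \left(47 + 509\right) \left(-427\right) = 556 \left(-427\right) = -237412$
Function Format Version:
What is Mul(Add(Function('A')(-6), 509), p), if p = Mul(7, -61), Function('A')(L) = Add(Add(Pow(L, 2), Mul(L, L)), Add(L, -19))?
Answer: -237412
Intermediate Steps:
Function('A')(L) = Add(-19, L, Mul(2, Pow(L, 2))) (Function('A')(L) = Add(Add(Pow(L, 2), Pow(L, 2)), Add(-19, L)) = Add(Mul(2, Pow(L, 2)), Add(-19, L)) = Add(-19, L, Mul(2, Pow(L, 2))))
p = -427
Mul(Add(Function('A')(-6), 509), p) = Mul(Add(Add(-19, -6, Mul(2, Pow(-6, 2))), 509), -427) = Mul(Add(Add(-19, -6, Mul(2, 36)), 509), -427) = Mul(Add(Add(-19, -6, 72), 509), -427) = Mul(Add(47, 509), -427) = Mul(556, -427) = -237412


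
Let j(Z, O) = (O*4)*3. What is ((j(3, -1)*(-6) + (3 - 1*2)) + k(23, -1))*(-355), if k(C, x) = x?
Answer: -25560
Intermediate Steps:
j(Z, O) = 12*O (j(Z, O) = (4*O)*3 = 12*O)
((j(3, -1)*(-6) + (3 - 1*2)) + k(23, -1))*(-355) = (((12*(-1))*(-6) + (3 - 1*2)) - 1)*(-355) = ((-12*(-6) + (3 - 2)) - 1)*(-355) = ((72 + 1) - 1)*(-355) = (73 - 1)*(-355) = 72*(-355) = -25560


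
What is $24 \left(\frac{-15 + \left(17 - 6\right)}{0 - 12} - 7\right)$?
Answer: $-160$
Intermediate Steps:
$24 \left(\frac{-15 + \left(17 - 6\right)}{0 - 12} - 7\right) = 24 \left(\frac{-15 + \left(17 - 6\right)}{-12} - 7\right) = 24 \left(\left(-15 + 11\right) \left(- \frac{1}{12}\right) - 7\right) = 24 \left(\left(-4\right) \left(- \frac{1}{12}\right) - 7\right) = 24 \left(\frac{1}{3} - 7\right) = 24 \left(- \frac{20}{3}\right) = -160$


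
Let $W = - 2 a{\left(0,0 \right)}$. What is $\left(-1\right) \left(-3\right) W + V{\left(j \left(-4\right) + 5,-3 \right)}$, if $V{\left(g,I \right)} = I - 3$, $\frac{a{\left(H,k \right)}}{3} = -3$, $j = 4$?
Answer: $48$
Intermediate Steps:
$a{\left(H,k \right)} = -9$ ($a{\left(H,k \right)} = 3 \left(-3\right) = -9$)
$V{\left(g,I \right)} = -3 + I$
$W = 18$ ($W = \left(-2\right) \left(-9\right) = 18$)
$\left(-1\right) \left(-3\right) W + V{\left(j \left(-4\right) + 5,-3 \right)} = \left(-1\right) \left(-3\right) 18 - 6 = 3 \cdot 18 - 6 = 54 - 6 = 48$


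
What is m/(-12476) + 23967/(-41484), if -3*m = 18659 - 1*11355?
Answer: -49503145/129388596 ≈ -0.38259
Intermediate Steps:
m = -7304/3 (m = -(18659 - 1*11355)/3 = -(18659 - 11355)/3 = -⅓*7304 = -7304/3 ≈ -2434.7)
m/(-12476) + 23967/(-41484) = -7304/3/(-12476) + 23967/(-41484) = -7304/3*(-1/12476) + 23967*(-1/41484) = 1826/9357 - 7989/13828 = -49503145/129388596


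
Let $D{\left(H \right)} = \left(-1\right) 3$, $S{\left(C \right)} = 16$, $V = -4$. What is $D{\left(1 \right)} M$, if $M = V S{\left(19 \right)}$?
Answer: $192$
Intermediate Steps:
$D{\left(H \right)} = -3$
$M = -64$ ($M = \left(-4\right) 16 = -64$)
$D{\left(1 \right)} M = \left(-3\right) \left(-64\right) = 192$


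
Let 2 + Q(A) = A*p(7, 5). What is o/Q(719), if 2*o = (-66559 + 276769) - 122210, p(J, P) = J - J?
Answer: -22000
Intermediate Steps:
p(J, P) = 0
o = 44000 (o = ((-66559 + 276769) - 122210)/2 = (210210 - 122210)/2 = (½)*88000 = 44000)
Q(A) = -2 (Q(A) = -2 + A*0 = -2 + 0 = -2)
o/Q(719) = 44000/(-2) = 44000*(-½) = -22000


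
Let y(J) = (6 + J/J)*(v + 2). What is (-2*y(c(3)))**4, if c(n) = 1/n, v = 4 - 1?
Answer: 24010000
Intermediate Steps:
v = 3
c(n) = 1/n
y(J) = 35 (y(J) = (6 + J/J)*(3 + 2) = (6 + 1)*5 = 7*5 = 35)
(-2*y(c(3)))**4 = (-2*35)**4 = (-70)**4 = 24010000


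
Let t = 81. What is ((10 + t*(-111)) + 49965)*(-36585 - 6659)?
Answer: -1772312096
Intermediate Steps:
((10 + t*(-111)) + 49965)*(-36585 - 6659) = ((10 + 81*(-111)) + 49965)*(-36585 - 6659) = ((10 - 8991) + 49965)*(-43244) = (-8981 + 49965)*(-43244) = 40984*(-43244) = -1772312096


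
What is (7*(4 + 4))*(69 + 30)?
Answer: 5544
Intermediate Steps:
(7*(4 + 4))*(69 + 30) = (7*8)*99 = 56*99 = 5544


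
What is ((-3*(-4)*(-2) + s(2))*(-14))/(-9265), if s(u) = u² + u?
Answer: -252/9265 ≈ -0.027199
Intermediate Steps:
s(u) = u + u²
((-3*(-4)*(-2) + s(2))*(-14))/(-9265) = ((-3*(-4)*(-2) + 2*(1 + 2))*(-14))/(-9265) = ((12*(-2) + 2*3)*(-14))*(-1/9265) = ((-24 + 6)*(-14))*(-1/9265) = -18*(-14)*(-1/9265) = 252*(-1/9265) = -252/9265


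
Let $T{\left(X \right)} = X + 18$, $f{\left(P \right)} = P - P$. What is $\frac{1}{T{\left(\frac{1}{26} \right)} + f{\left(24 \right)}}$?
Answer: $\frac{26}{469} \approx 0.055437$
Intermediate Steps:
$f{\left(P \right)} = 0$
$T{\left(X \right)} = 18 + X$
$\frac{1}{T{\left(\frac{1}{26} \right)} + f{\left(24 \right)}} = \frac{1}{\left(18 + \frac{1}{26}\right) + 0} = \frac{1}{\frac{469}{26} + 0} = \frac{1}{\frac{469}{26}} = \frac{26}{469}$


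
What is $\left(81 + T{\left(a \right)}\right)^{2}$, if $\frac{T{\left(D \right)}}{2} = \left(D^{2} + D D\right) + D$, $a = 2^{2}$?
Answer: $23409$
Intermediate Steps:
$a = 4$
$T{\left(D \right)} = 2 D + 4 D^{2}$ ($T{\left(D \right)} = 2 \left(\left(D^{2} + D D\right) + D\right) = 2 \left(\left(D^{2} + D^{2}\right) + D\right) = 2 \left(2 D^{2} + D\right) = 2 \left(D + 2 D^{2}\right) = 2 D + 4 D^{2}$)
$\left(81 + T{\left(a \right)}\right)^{2} = \left(81 + 2 \cdot 4 \left(1 + 2 \cdot 4\right)\right)^{2} = \left(81 + 2 \cdot 4 \left(1 + 8\right)\right)^{2} = \left(81 + 2 \cdot 4 \cdot 9\right)^{2} = \left(81 + 72\right)^{2} = 153^{2} = 23409$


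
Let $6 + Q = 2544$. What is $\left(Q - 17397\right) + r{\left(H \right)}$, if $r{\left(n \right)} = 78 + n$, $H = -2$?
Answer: $-14783$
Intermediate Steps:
$Q = 2538$ ($Q = -6 + 2544 = 2538$)
$\left(Q - 17397\right) + r{\left(H \right)} = \left(2538 - 17397\right) + \left(78 - 2\right) = -14859 + 76 = -14783$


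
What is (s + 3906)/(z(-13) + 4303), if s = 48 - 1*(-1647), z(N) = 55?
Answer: 5601/4358 ≈ 1.2852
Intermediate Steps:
s = 1695 (s = 48 + 1647 = 1695)
(s + 3906)/(z(-13) + 4303) = (1695 + 3906)/(55 + 4303) = 5601/4358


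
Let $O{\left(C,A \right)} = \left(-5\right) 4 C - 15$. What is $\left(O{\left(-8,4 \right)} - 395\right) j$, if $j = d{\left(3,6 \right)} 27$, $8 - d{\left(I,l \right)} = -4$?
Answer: $-81000$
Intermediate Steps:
$d{\left(I,l \right)} = 12$ ($d{\left(I,l \right)} = 8 - -4 = 8 + 4 = 12$)
$O{\left(C,A \right)} = -15 - 20 C$ ($O{\left(C,A \right)} = - 20 C - 15 = -15 - 20 C$)
$j = 324$ ($j = 12 \cdot 27 = 324$)
$\left(O{\left(-8,4 \right)} - 395\right) j = \left(\left(-15 - -160\right) - 395\right) 324 = \left(\left(-15 + 160\right) - 395\right) 324 = \left(145 - 395\right) 324 = \left(-250\right) 324 = -81000$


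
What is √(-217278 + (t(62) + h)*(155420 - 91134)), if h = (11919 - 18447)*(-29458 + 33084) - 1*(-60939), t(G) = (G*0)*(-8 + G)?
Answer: 2*I*√379441563933 ≈ 1.232e+6*I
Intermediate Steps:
t(G) = 0 (t(G) = 0*(-8 + G) = 0)
h = -23609589 (h = -6528*3626 + 60939 = -23670528 + 60939 = -23609589)
√(-217278 + (t(62) + h)*(155420 - 91134)) = √(-217278 + (0 - 23609589)*(155420 - 91134)) = √(-217278 - 23609589*64286) = √(-217278 - 1517766038454) = √(-1517766255732) = 2*I*√379441563933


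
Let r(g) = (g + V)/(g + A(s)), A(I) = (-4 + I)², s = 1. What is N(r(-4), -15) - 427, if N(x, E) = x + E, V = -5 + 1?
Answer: -2218/5 ≈ -443.60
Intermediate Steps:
V = -4
r(g) = (-4 + g)/(9 + g) (r(g) = (g - 4)/(g + (-4 + 1)²) = (-4 + g)/(g + (-3)²) = (-4 + g)/(g + 9) = (-4 + g)/(9 + g))
N(x, E) = E + x
N(r(-4), -15) - 427 = (-15 + (-4 - 4)/(9 - 4)) - 427 = (-15 - 8/5) - 427 = -83/5 - 427 = -2218/5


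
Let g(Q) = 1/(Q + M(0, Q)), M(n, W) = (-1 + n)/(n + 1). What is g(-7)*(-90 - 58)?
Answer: 37/2 ≈ 18.500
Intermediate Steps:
M(n, W) = (-1 + n)/(1 + n)
g(Q) = 1/(-1 + Q) (g(Q) = 1/(Q + (-1 + 0)/(1 + 0)) = 1/(Q - 1/1) = 1/(Q + 1*(-1)) = 1/(Q - 1) = 1/(-1 + Q))
g(-7)*(-90 - 58) = (-90 - 58)/(-1 - 7) = -148/(-8) = -⅛*(-148) = 37/2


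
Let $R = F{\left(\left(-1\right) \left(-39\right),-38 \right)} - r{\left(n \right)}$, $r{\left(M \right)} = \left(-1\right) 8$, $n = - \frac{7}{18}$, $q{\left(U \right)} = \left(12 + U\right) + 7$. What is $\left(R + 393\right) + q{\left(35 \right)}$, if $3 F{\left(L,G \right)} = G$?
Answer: $\frac{1327}{3} \approx 442.33$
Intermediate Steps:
$q{\left(U \right)} = 19 + U$
$F{\left(L,G \right)} = \frac{G}{3}$
$n = - \frac{7}{18}$ ($n = \left(-7\right) \frac{1}{18} = - \frac{7}{18} \approx -0.38889$)
$r{\left(M \right)} = -8$
$R = - \frac{14}{3}$ ($R = \frac{1}{3} \left(-38\right) - -8 = - \frac{38}{3} + 8 = - \frac{14}{3} \approx -4.6667$)
$\left(R + 393\right) + q{\left(35 \right)} = \left(- \frac{14}{3} + 393\right) + \left(19 + 35\right) = \frac{1165}{3} + 54 = \frac{1327}{3}$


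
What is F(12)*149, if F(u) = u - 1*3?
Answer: 1341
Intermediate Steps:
F(u) = -3 + u (F(u) = u - 3 = -3 + u)
F(12)*149 = (-3 + 12)*149 = 9*149 = 1341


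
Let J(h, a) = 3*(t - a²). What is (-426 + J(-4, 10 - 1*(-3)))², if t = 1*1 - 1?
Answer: 870489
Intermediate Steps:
t = 0 (t = 1 - 1 = 0)
J(h, a) = -3*a² (J(h, a) = 3*(0 - a²) = 3*(-a²) = -3*a²)
(-426 + J(-4, 10 - 1*(-3)))² = (-426 - 3*(10 - 1*(-3))²)² = (-426 - 3*(10 + 3)²)² = (-426 - 3*13²)² = (-426 - 3*169)² = (-426 - 507)² = (-933)² = 870489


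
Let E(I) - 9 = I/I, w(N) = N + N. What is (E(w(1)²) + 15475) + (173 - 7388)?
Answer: 8270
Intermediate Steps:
w(N) = 2*N
E(I) = 10 (E(I) = 9 + I/I = 9 + 1 = 10)
(E(w(1)²) + 15475) + (173 - 7388) = (10 + 15475) + (173 - 7388) = 15485 - 7215 = 8270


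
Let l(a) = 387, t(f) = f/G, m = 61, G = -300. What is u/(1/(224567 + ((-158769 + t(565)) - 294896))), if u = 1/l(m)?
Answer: -13745993/23220 ≈ -591.99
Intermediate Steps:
t(f) = -f/300 (t(f) = f/(-300) = f*(-1/300) = -f/300)
u = 1/387 ≈ 0.0025840
u/(1/(224567 + ((-158769 + t(565)) - 294896))) = 1/(387*(1/(224567 + ((-158769 - 1/300*565) - 294896)))) = 1/(387*(1/(224567 + ((-158769 - 113/60) - 294896)))) = 1/(387*(1/(224567 + (-9526253/60 - 294896)))) = 1/(387*(1/(224567 - 27220013/60))) = 1/(387*(1/(-13745993/60))) = 1/(387*(-60/13745993)) = (1/387)*(-13745993/60) = -13745993/23220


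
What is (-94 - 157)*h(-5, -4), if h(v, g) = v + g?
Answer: 2259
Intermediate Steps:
h(v, g) = g + v
(-94 - 157)*h(-5, -4) = (-94 - 157)*(-4 - 5) = -251*(-9) = 2259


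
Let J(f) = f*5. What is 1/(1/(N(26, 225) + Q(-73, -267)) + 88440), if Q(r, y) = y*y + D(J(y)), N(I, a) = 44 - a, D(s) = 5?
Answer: 71113/6289233721 ≈ 1.1307e-5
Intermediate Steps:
J(f) = 5*f
Q(r, y) = 5 + y² (Q(r, y) = y*y + 5 = y² + 5 = 5 + y²)
1/(1/(N(26, 225) + Q(-73, -267)) + 88440) = 1/(1/((44 - 1*225) + (5 + (-267)²)) + 88440) = 1/(1/((44 - 225) + (5 + 71289)) + 88440) = 1/(1/(-181 + 71294) + 88440) = 1/(1/71113 + 88440) = 1/(6289233721/71113) = 71113/6289233721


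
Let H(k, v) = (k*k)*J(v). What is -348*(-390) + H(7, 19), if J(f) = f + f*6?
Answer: 142237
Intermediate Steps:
J(f) = 7*f (J(f) = f + 6*f = 7*f)
H(k, v) = 7*v*k**2 (H(k, v) = (k*k)*(7*v) = k**2*(7*v) = 7*v*k**2)
-348*(-390) + H(7, 19) = -348*(-390) + 7*19*7**2 = 135720 + 7*19*49 = 135720 + 6517 = 142237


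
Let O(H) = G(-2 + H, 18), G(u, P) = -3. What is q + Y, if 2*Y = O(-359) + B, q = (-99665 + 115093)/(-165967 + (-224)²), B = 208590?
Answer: 24152466461/231582 ≈ 1.0429e+5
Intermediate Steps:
q = -15428/115791 (q = 15428/(-165967 + 50176) = 15428/(-115791) = 15428*(-1/115791) = -15428/115791 ≈ -0.13324)
O(H) = -3
Y = 208587/2 (Y = (-3 + 208590)/2 = (½)*208587 = 208587/2 ≈ 1.0429e+5)
q + Y = -15428/115791 + 208587/2 = 24152466461/231582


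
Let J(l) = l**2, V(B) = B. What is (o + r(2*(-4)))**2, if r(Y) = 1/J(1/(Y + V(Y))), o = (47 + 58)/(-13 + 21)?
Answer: 4635409/64 ≈ 72428.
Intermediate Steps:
o = 105/8 ≈ 13.125
r(Y) = 4*Y**2 (r(Y) = 1/((1/(Y + Y))**2) = 1/((1/(2*Y))**2) = 1/(1/(4*Y**2)) = 4*Y**2)
(o + r(2*(-4)))**2 = (105/8 + 4*(2*(-4))**2)**2 = (105/8 + 4*(-8)**2)**2 = (105/8 + 4*64)**2 = (105/8 + 256)**2 = (2153/8)**2 = 4635409/64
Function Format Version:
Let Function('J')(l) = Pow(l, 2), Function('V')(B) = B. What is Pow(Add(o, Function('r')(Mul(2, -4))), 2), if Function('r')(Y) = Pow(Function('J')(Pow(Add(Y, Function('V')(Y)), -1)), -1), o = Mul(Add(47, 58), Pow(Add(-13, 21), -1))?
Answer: Rational(4635409, 64) ≈ 72428.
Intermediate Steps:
o = Rational(105, 8) (o = Mul(105, Pow(8, -1)) = Mul(105, Rational(1, 8)) = Rational(105, 8) ≈ 13.125)
Function('r')(Y) = Mul(4, Pow(Y, 2)) (Function('r')(Y) = Pow(Pow(Pow(Add(Y, Y), -1), 2), -1) = Pow(Pow(Pow(Mul(2, Y), -1), 2), -1) = Pow(Pow(Mul(Rational(1, 2), Pow(Y, -1)), 2), -1) = Pow(Mul(Rational(1, 4), Pow(Y, -2)), -1) = Mul(4, Pow(Y, 2)))
Pow(Add(o, Function('r')(Mul(2, -4))), 2) = Pow(Add(Rational(105, 8), Mul(4, Pow(Mul(2, -4), 2))), 2) = Pow(Add(Rational(105, 8), Mul(4, Pow(-8, 2))), 2) = Pow(Add(Rational(105, 8), Mul(4, 64)), 2) = Pow(Add(Rational(105, 8), 256), 2) = Pow(Rational(2153, 8), 2) = Rational(4635409, 64)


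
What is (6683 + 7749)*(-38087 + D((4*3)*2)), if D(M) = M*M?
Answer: -541358752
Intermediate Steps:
D(M) = M**2
(6683 + 7749)*(-38087 + D((4*3)*2)) = (6683 + 7749)*(-38087 + ((4*3)*2)**2) = 14432*(-38087 + (12*2)**2) = 14432*(-38087 + 24**2) = 14432*(-38087 + 576) = 14432*(-37511) = -541358752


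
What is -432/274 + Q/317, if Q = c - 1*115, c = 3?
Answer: -83816/43429 ≈ -1.9300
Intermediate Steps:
Q = -112 (Q = 3 - 1*115 = 3 - 115 = -112)
-432/274 + Q/317 = -432/274 - 112/317 = -432*1/274 - 112*1/317 = -216/137 - 112/317 = -83816/43429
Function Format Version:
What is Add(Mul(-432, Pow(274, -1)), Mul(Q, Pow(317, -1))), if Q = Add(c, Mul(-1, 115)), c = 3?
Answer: Rational(-83816, 43429) ≈ -1.9300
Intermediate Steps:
Q = -112 (Q = Add(3, Mul(-1, 115)) = Add(3, -115) = -112)
Add(Mul(-432, Pow(274, -1)), Mul(Q, Pow(317, -1))) = Add(Mul(-432, Pow(274, -1)), Mul(-112, Pow(317, -1))) = Add(Mul(-432, Rational(1, 274)), Mul(-112, Rational(1, 317))) = Add(Rational(-216, 137), Rational(-112, 317)) = Rational(-83816, 43429)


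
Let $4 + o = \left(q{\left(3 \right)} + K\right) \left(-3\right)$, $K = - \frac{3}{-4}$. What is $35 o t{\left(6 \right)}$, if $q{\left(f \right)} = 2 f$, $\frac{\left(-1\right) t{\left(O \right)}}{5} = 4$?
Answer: $16975$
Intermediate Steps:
$t{\left(O \right)} = -20$ ($t{\left(O \right)} = \left(-5\right) 4 = -20$)
$K = \frac{3}{4}$ ($K = \left(-3\right) \left(- \frac{1}{4}\right) = \frac{3}{4} \approx 0.75$)
$o = - \frac{97}{4}$ ($o = -4 + \left(2 \cdot 3 + \frac{3}{4}\right) \left(-3\right) = -4 + \left(6 + \frac{3}{4}\right) \left(-3\right) = -4 + \frac{27}{4} \left(-3\right) = -4 - \frac{81}{4} = - \frac{97}{4} \approx -24.25$)
$35 o t{\left(6 \right)} = 35 \left(- \frac{97}{4}\right) \left(-20\right) = \left(- \frac{3395}{4}\right) \left(-20\right) = 16975$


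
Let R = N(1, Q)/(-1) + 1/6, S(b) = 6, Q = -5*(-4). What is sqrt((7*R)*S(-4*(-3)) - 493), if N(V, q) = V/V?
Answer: 4*I*sqrt(33) ≈ 22.978*I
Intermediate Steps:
Q = 20
N(V, q) = 1
R = -5/6 (R = 1/(-1) + 1/6 = 1*(-1) + 1*(1/6) = -1 + 1/6 = -5/6 ≈ -0.83333)
sqrt((7*R)*S(-4*(-3)) - 493) = sqrt((7*(-5/6))*6 - 493) = sqrt(-35/6*6 - 493) = sqrt(-35 - 493) = sqrt(-528) = 4*I*sqrt(33)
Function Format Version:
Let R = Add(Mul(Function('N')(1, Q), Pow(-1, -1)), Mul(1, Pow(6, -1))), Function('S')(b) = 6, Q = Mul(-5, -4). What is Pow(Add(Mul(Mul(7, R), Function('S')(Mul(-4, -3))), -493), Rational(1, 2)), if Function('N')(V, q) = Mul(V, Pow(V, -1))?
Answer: Mul(4, I, Pow(33, Rational(1, 2))) ≈ Mul(22.978, I)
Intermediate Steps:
Q = 20
Function('N')(V, q) = 1
R = Rational(-5, 6) (R = Add(Mul(1, Pow(-1, -1)), Mul(1, Pow(6, -1))) = Add(Mul(1, -1), Mul(1, Rational(1, 6))) = Add(-1, Rational(1, 6)) = Rational(-5, 6) ≈ -0.83333)
Pow(Add(Mul(Mul(7, R), Function('S')(Mul(-4, -3))), -493), Rational(1, 2)) = Pow(Add(Mul(Mul(7, Rational(-5, 6)), 6), -493), Rational(1, 2)) = Pow(Add(Mul(Rational(-35, 6), 6), -493), Rational(1, 2)) = Pow(Add(-35, -493), Rational(1, 2)) = Pow(-528, Rational(1, 2)) = Mul(4, I, Pow(33, Rational(1, 2)))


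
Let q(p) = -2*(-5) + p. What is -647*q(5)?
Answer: -9705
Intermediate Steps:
q(p) = 10 + p
-647*q(5) = -647*(10 + 5) = -647*15 = -9705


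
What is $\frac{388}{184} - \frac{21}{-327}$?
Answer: $\frac{10895}{5014} \approx 2.1729$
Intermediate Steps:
$\frac{388}{184} - \frac{21}{-327} = 388 \cdot \frac{1}{184} - - \frac{7}{109} = \frac{97}{46} + \frac{7}{109} = \frac{10895}{5014}$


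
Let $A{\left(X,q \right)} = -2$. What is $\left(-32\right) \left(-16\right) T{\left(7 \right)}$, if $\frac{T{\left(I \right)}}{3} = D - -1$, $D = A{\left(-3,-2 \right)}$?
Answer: $-1536$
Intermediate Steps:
$D = -2$
$T{\left(I \right)} = -3$ ($T{\left(I \right)} = 3 \left(-2 - -1\right) = 3 \left(-2 + 1\right) = 3 \left(-1\right) = -3$)
$\left(-32\right) \left(-16\right) T{\left(7 \right)} = \left(-32\right) \left(-16\right) \left(-3\right) = 512 \left(-3\right) = -1536$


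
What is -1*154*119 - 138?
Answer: -18464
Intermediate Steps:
-1*154*119 - 138 = -154*119 - 138 = -18326 - 138 = -18464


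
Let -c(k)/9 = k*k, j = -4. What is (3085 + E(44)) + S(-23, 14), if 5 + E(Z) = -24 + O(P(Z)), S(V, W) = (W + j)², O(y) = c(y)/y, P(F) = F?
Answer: 2760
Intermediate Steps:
c(k) = -9*k² (c(k) = -9*k*k = -9*k²)
O(y) = -9*y (O(y) = (-9*y²)/y = -9*y)
S(V, W) = (-4 + W)² (S(V, W) = (W - 4)² = (-4 + W)²)
E(Z) = -29 - 9*Z (E(Z) = -5 + (-24 - 9*Z) = -29 - 9*Z)
(3085 + E(44)) + S(-23, 14) = (3085 + (-29 - 9*44)) + (-4 + 14)² = (3085 + (-29 - 396)) + 10² = (3085 - 425) + 100 = 2660 + 100 = 2760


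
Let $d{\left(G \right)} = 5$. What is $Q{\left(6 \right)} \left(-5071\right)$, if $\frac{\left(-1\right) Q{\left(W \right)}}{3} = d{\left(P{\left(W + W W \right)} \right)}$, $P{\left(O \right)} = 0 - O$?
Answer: $76065$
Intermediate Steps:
$P{\left(O \right)} = - O$
$Q{\left(W \right)} = -15$ ($Q{\left(W \right)} = \left(-3\right) 5 = -15$)
$Q{\left(6 \right)} \left(-5071\right) = \left(-15\right) \left(-5071\right) = 76065$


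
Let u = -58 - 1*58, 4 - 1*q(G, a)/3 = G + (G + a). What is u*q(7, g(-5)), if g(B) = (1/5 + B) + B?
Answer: 348/5 ≈ 69.600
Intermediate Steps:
g(B) = 1/5 + 2*B (g(B) = (1/5 + B) + B = 1/5 + 2*B)
q(G, a) = 12 - 6*G - 3*a (q(G, a) = 12 - 3*(G + (G + a)) = 12 - 3*(a + 2*G) = 12 + (-6*G - 3*a) = 12 - 6*G - 3*a)
u = -116 (u = -58 - 58 = -116)
u*q(7, g(-5)) = -116*(12 - 6*7 - 3*(1/5 + 2*(-5))) = -116*(12 - 42 - 3*(1/5 - 10)) = -116*(12 - 42 - 3*(-49/5)) = -116*(12 - 42 + 147/5) = -116*(-3/5) = 348/5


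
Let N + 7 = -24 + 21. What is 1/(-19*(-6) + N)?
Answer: 1/104 ≈ 0.0096154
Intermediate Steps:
N = -10 (N = -7 + (-24 + 21) = -7 - 3 = -10)
1/(-19*(-6) + N) = 1/(-19*(-6) - 10) = 1/(114 - 10) = 1/104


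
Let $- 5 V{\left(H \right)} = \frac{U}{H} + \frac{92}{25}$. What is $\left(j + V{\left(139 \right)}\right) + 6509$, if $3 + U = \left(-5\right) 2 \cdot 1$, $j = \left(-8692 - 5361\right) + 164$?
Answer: $- \frac{128239963}{17375} \approx -7380.7$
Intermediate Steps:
$j = -13889$ ($j = -14053 + 164 = -13889$)
$U = -13$ ($U = -3 + \left(-5\right) 2 \cdot 1 = -3 - 10 = -13$)
$V{\left(H \right)} = - \frac{92}{125} + \frac{13}{5 H}$ ($V{\left(H \right)} = - \frac{- \frac{13}{H} + \frac{92}{25}}{5} = - \frac{\frac{92}{25} - \frac{13}{H}}{5} = - \frac{92}{125} + \frac{13}{5 H}$)
$\left(j + V{\left(139 \right)}\right) + 6509 = \left(-13889 + \frac{325 - 12788}{125 \cdot 139}\right) + 6509 = \left(-13889 + \frac{1}{125} \cdot \frac{1}{139} \left(325 - 12788\right)\right) + 6509 = \left(-13889 + \frac{1}{125} \cdot \frac{1}{139} \left(-12463\right)\right) + 6509 = \left(-13889 - \frac{12463}{17375}\right) + 6509 = - \frac{241333838}{17375} + 6509 = - \frac{128239963}{17375}$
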